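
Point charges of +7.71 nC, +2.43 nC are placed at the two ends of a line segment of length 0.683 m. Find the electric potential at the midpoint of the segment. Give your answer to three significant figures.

267 V

Electric potential is a scalar, so the contributions from each charge add algebraically: V = Σ kqᵢ/rᵢ.
Each charge is 0.342 m from the midpoint.
V = k[(7.71×10⁻⁹)/(0.342) + (2.43×10⁻⁹)/(0.342)] = 267 V.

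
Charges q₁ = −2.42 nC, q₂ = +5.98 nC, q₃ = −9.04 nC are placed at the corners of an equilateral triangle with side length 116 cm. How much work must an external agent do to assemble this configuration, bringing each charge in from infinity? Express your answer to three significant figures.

The work to assemble the configuration equals its total potential energy, U = Σ kqᵢqⱼ/rᵢⱼ over all pairs.
All three pair separations equal the side length, 1.16 m.
U = (-1.12×10⁻⁷) + (1.70×10⁻⁷) + (-4.19×10⁻⁷) = -3.62×10⁻⁷ J.

-3.62×10⁻⁷ J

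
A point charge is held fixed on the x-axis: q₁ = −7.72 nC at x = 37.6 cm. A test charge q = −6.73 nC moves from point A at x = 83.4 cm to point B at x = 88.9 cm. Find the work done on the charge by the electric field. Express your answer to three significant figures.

1.09×10⁻⁷ J

The work done by the electric force is W_field = −ΔU = −q(V_B − V_A) = q(V_A − V_B).
At A: distance to the source charge is 0.458 m; V_A = kq₁/r = -152 V.
At B: distance to the source charge is 0.513 m; V_B = kq₁/r = -135 V.
ΔV = V_B − V_A = 16.2 V.
W_field = −qΔV = −(-6.73×10⁻⁹ C)(16.2 V) = 1.09×10⁻⁷ J.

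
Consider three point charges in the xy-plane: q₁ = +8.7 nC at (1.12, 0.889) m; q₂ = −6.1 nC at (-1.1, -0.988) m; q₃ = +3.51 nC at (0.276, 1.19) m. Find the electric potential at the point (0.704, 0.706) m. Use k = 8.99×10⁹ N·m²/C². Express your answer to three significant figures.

The total potential is the scalar sum of each charge's contribution, V = Σ kqᵢ/rᵢ.
Distances from the field point to each charge: r₁ = 0.454 m, r₂ = 2.47 m, r₃ = 0.646 m.
V = k[(8.70×10⁻⁹)/(0.454) + (-6.10×10⁻⁹)/(2.47) + (3.51×10⁻⁹)/(0.646)] = 199 V.

199 V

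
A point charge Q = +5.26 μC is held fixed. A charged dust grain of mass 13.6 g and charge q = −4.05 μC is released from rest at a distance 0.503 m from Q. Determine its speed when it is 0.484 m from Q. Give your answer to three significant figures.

1.48 m/s

Only the electrostatic force acts, so mechanical energy is conserved: ½mv² = U₁ − U₂ = kQq(1/r₁ − 1/r₂).
U₁ − U₂ = (8.99×10⁹ N·m²/C²)(5.26×10⁻⁶ C)(-4.05×10⁻⁶ C)(1/0.503 − 1/0.484) = 0.0149 J.
v = √(2·0.0149/0.0136) = 1.48 m/s.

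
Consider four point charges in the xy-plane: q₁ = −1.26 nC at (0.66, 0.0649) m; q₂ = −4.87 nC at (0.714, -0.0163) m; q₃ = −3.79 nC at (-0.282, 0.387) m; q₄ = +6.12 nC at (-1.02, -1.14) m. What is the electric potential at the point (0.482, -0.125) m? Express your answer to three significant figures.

-221 V

The total potential is the scalar sum of each charge's contribution, V = Σ kqᵢ/rᵢ.
Distances from the field point to each charge: r₁ = 0.260 m, r₂ = 0.256 m, r₃ = 0.920 m, r₄ = 1.81 m.
V = k[(-1.26×10⁻⁹)/(0.260) + (-4.87×10⁻⁹)/(0.256) + (-3.79×10⁻⁹)/(0.920) + (6.12×10⁻⁹)/(1.81)] = -221 V.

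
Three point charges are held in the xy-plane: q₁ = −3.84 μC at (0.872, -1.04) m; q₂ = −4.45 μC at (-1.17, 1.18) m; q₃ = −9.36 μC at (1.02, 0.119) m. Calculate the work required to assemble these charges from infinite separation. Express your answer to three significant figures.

The assembly work is the sum of pairwise potential energies, U = Σ_{i<j} kqᵢqⱼ/rᵢⱼ.
Pair separations: r₁₂ = 3.02 m, r₁₃ = 1.17 m, r₂₃ = 2.43 m.
U = (0.0509) + (0.277) + (0.154) = 0.481 J.

0.481 J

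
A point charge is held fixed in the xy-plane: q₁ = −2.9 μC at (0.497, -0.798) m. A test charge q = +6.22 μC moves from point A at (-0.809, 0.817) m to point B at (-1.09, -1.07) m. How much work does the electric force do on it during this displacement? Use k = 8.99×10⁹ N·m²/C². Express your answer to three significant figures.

The work done by the electric force is W_field = −ΔU = −q(V_B − V_A) = q(V_A − V_B).
At A: distance to the source charge is 2.08 m; V_A = kq₁/r = -1.26×10⁴ V.
At B: distance to the source charge is 1.61 m; V_B = kq₁/r = -1.62×10⁴ V.
ΔV = V_B − V_A = -3640 V.
W_field = −qΔV = −(6.22×10⁻⁶ C)(-3640 V) = 0.0226 J.

0.0226 J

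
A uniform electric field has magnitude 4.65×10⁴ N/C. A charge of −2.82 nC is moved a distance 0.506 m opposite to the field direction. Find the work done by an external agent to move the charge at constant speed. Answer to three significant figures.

The potential change for a displacement 0.506 m opposite to the field direction is ΔV = +Ed = 2.35×10⁴ V.
W_ext = qΔV = -6.64×10⁻⁵ J.

-6.64×10⁻⁵ J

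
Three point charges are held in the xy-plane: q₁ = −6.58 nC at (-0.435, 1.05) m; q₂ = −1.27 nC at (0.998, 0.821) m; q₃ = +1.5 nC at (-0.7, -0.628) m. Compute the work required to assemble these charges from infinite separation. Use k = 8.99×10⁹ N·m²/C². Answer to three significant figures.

The assembly work is the sum of pairwise potential energies, U = Σ_{i<j} kqᵢqⱼ/rᵢⱼ.
Pair separations: r₁₂ = 1.45 m, r₁₃ = 1.70 m, r₂₃ = 2.23 m.
U = (5.18×10⁻⁸) + (-5.22×10⁻⁸) + (-7.67×10⁻⁹) = -8.14×10⁻⁹ J.

-8.14×10⁻⁹ J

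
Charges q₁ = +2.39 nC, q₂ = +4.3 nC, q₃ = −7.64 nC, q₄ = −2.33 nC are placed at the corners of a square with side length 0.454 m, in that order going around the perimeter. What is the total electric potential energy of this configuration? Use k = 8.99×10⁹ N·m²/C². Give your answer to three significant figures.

The assembly work is the sum of pairwise potential energies, U = Σ_{i<j} kqᵢqⱼ/rᵢⱼ.
The four side pairs have separation 0.454 m and the two diagonal pairs 0.642 m.
Summing all 6 pair terms gives U = -6.01×10⁻⁷ J.

-6.01×10⁻⁷ J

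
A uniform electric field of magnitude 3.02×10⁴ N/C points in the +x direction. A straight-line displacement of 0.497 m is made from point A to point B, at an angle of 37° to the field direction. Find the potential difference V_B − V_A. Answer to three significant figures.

Only the component of displacement along E changes the potential: ΔV = −E·d·cosθ.
ΔV = −(3.02×10⁴ V/m)(0.497 m)cos37° = -1.20×10⁴ V.

-1.20×10⁴ V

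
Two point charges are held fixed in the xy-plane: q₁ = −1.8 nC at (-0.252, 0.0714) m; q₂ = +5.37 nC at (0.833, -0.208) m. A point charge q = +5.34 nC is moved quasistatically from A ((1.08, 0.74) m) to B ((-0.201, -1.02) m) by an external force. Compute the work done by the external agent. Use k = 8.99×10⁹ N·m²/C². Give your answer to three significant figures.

-8.82×10⁻⁸ J

For quasistatic motion the external work equals the change in potential energy: W_ext = qΔV = q(V_B − V_A).
At A: distances to the source charges are 1.49 m, 0.980 m; V_A = Σ kqᵢ/rᵢ = 38.4 V.
At B: distances to the source charges are 1.09 m, 1.31 m; V_B = Σ kqᵢ/rᵢ = 21.9 V.
ΔV = V_B − V_A = -16.5 V.
W_ext = qΔV = (5.34×10⁻⁹ C)(-16.5 V) = -8.82×10⁻⁸ J.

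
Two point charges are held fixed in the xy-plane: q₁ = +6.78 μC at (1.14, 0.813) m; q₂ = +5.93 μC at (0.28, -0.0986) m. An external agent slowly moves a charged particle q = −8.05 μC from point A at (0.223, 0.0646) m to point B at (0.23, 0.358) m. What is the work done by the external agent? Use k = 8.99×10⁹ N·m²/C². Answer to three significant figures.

1.48 J

For quasistatic motion the external work equals the change in potential energy: W_ext = qΔV = q(V_B − V_A).
At A: distances to the source charges are 1.18 m, 0.173 m; V_A = Σ kqᵢ/rᵢ = 3.60×10⁵ V.
At B: distances to the source charges are 1.02 m, 0.459 m; V_B = Σ kqᵢ/rᵢ = 1.76×10⁵ V.
ΔV = V_B − V_A = -1.84×10⁵ V.
W_ext = qΔV = (-8.05×10⁻⁶ C)(-1.84×10⁵ V) = 1.48 J.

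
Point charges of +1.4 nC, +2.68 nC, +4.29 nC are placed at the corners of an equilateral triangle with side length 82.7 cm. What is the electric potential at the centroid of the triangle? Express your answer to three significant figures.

The total potential is the scalar sum of each charge's contribution, V = Σ kqᵢ/rᵢ.
The distance from each vertex to the centroid is a/√3 = 0.477 m.
V = k[(1.40×10⁻⁹)/(0.477) + (2.68×10⁻⁹)/(0.477) + (4.29×10⁻⁹)/(0.477)] = 158 V.

158 V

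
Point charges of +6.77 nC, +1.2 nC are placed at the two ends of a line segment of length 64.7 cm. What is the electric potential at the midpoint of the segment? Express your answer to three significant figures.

Electric potential is a scalar, so the contributions from each charge add algebraically: V = Σ kqᵢ/rᵢ.
Each charge is 0.324 m from the midpoint.
V = k[(6.77×10⁻⁹)/(0.324) + (1.20×10⁻⁹)/(0.324)] = 221 V.

221 V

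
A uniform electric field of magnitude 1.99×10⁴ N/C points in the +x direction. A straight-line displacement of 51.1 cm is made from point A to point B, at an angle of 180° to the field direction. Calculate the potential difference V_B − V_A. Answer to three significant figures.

1.02×10⁴ V

Only the component of displacement along E changes the potential: ΔV = −E·d·cosθ.
ΔV = −(1.99×10⁴ V/m)(0.511 m)cos180° = 1.02×10⁴ V.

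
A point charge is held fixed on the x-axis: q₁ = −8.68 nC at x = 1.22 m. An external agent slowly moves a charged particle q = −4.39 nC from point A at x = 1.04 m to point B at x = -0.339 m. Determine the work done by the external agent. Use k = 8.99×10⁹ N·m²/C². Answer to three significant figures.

-1.68×10⁻⁶ J

For quasistatic motion the external work equals the change in potential energy: W_ext = qΔV = q(V_B − V_A).
At A: distance to the source charge is 0.180 m; V_A = kq₁/r = -434 V.
At B: distance to the source charge is 1.56 m; V_B = kq₁/r = -50.1 V.
ΔV = V_B − V_A = 383 V.
W_ext = qΔV = (-4.39×10⁻⁹ C)(383 V) = -1.68×10⁻⁶ J.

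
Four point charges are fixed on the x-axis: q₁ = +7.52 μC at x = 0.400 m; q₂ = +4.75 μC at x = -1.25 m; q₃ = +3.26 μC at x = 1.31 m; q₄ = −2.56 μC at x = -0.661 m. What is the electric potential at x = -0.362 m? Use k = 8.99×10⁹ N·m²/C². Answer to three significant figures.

7.74×10⁴ V

Electric potential is a scalar, so the contributions from each charge add algebraically: V = Σ kqᵢ/rᵢ.
Distances from the field point to each charge: r₁ = 0.762 m, r₂ = 0.888 m, r₃ = 1.67 m, r₄ = 0.299 m.
V = k[(7.52×10⁻⁶)/(0.762) + (4.75×10⁻⁶)/(0.888) + (3.26×10⁻⁶)/(1.67) + (-2.56×10⁻⁶)/(0.299)] = 7.74×10⁴ V.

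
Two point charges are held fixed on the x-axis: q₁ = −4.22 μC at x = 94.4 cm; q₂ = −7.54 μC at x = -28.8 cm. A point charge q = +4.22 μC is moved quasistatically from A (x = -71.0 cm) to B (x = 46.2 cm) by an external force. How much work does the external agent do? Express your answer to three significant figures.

For quasistatic motion the external work equals the change in potential energy: W_ext = qΔV = q(V_B − V_A).
At A: distances to the source charges are 1.65 m, 0.422 m; V_A = Σ kqᵢ/rᵢ = -1.84×10⁵ V.
At B: distances to the source charges are 0.482 m, 0.750 m; V_B = Σ kqᵢ/rᵢ = -1.69×10⁵ V.
ΔV = V_B − V_A = 1.45×10⁴ V.
W_ext = qΔV = (4.22×10⁻⁶ C)(1.45×10⁴ V) = 0.0611 J.

0.0611 J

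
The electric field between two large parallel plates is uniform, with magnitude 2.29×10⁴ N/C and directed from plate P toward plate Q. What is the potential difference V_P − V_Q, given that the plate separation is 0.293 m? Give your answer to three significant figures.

6710 V

In a uniform field, potential decreases in the direction of E: ΔV = −E·d for a displacement d parallel to E.
Going from Q to P is a displacement of 0.293 m opposite to the field, so V_P − V_Q = +Ed = 6710 V.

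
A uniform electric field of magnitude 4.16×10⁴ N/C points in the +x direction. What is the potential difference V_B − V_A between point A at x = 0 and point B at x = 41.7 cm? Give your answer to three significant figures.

In a uniform field, potential decreases in the direction of E: V_B − V_A = −E·Δx.
V_B − V_A = −(4.16×10⁴ V/m)(0.417 m) = -1.73×10⁴ V.

-1.73×10⁴ V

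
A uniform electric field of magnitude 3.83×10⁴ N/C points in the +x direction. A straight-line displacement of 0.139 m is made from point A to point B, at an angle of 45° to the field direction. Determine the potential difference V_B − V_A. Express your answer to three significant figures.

-3760 V

Only the component of displacement along E changes the potential: ΔV = −E·d·cosθ.
ΔV = −(3.83×10⁴ V/m)(0.139 m)cos45° = -3760 V.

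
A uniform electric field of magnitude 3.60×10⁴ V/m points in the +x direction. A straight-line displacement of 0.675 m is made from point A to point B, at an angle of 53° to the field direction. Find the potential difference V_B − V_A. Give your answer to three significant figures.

-1.46×10⁴ V

Only the component of displacement along E changes the potential: ΔV = −E·d·cosθ.
ΔV = −(3.60×10⁴ V/m)(0.675 m)cos53° = -1.46×10⁴ V.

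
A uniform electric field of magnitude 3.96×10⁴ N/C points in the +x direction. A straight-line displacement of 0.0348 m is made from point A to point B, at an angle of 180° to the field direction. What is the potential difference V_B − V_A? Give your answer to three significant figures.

1380 V

Only the component of displacement along E changes the potential: ΔV = −E·d·cosθ.
ΔV = −(3.96×10⁴ V/m)(0.0348 m)cos180° = 1380 V.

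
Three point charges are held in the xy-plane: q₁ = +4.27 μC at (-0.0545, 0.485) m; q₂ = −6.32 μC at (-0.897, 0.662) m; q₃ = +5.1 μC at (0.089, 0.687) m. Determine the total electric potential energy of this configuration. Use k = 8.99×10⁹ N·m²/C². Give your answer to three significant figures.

0.215 J

The work to assemble the configuration equals its total potential energy, U = Σ kqᵢqⱼ/rᵢⱼ over all pairs.
Pair separations: r₁₂ = 0.861 m, r₁₃ = 0.248 m, r₂₃ = 0.986 m.
U = (-0.282) + (0.790) + (-0.294) = 0.215 J.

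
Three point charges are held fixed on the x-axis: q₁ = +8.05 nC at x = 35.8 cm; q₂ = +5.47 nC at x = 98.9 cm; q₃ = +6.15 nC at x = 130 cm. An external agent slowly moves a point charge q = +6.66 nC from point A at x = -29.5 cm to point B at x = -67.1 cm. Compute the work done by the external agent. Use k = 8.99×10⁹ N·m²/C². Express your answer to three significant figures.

-3.72×10⁻⁷ J

For quasistatic motion the external work equals the change in potential energy: W_ext = qΔV = q(V_B − V_A).
At A: distances to the source charges are 0.653 m, 1.28 m, 1.59 m; V_A = Σ kqᵢ/rᵢ = 184 V.
At B: distances to the source charges are 1.03 m, 1.66 m, 1.97 m; V_B = Σ kqᵢ/rᵢ = 128 V.
ΔV = V_B − V_A = -55.8 V.
W_ext = qΔV = (6.66×10⁻⁹ C)(-55.8 V) = -3.72×10⁻⁷ J.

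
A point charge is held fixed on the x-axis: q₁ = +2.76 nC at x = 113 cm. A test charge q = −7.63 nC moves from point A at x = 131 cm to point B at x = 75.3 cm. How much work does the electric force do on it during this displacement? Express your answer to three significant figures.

The work done by the electric force is W_field = −ΔU = −q(V_B − V_A) = q(V_A − V_B).
At A: distance to the source charge is 0.180 m; V_A = kq₁/r = 138 V.
At B: distance to the source charge is 0.377 m; V_B = kq₁/r = 65.8 V.
ΔV = V_B − V_A = -72.0 V.
W_field = −qΔV = −(-7.63×10⁻⁹ C)(-72.0 V) = -5.50×10⁻⁷ J.

-5.50×10⁻⁷ J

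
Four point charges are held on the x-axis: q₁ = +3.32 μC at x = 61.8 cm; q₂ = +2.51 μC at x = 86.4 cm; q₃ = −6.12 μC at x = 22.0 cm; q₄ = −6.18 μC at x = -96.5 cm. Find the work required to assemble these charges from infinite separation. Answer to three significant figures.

-0.275 J

The work to assemble the configuration equals its total potential energy, U = Σ kqᵢqⱼ/rᵢⱼ over all pairs.
Pair separations: r₁₂ = 0.246 m, r₁₃ = 0.398 m, r₁₄ = 1.58 m, r₂₃ = 0.644 m, r₂₄ = 1.83 m, r₃₄ = 1.19 m.
Summing all 6 pair terms gives U = -0.275 J.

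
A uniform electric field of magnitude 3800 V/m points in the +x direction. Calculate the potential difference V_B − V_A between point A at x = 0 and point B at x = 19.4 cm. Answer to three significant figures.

In a uniform field, potential decreases in the direction of E: V_B − V_A = −E·Δx.
V_B − V_A = −(3800 V/m)(0.194 m) = -737 V.

-737 V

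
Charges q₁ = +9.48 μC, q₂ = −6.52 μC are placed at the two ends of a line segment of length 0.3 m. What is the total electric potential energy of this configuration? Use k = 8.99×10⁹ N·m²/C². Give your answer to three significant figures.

-1.85 J

The assembly work is the sum of pairwise potential energies, U = Σ_{i<j} kqᵢqⱼ/rᵢⱼ.
The separation is r = 0.300 m.
U = (-1.85) = -1.85 J.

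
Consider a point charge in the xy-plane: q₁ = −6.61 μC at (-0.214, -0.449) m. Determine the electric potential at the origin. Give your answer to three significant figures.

-1.19×10⁵ V

The total potential is the scalar sum of each charge's contribution, V = Σ kqᵢ/rᵢ.
Distances from the field point to each charge: r₁ = 0.497 m.
V = k[(-6.61×10⁻⁶)/(0.497)] = -1.19×10⁵ V.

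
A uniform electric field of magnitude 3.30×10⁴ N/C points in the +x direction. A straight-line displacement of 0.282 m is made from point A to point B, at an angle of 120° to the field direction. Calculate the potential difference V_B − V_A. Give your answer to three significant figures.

4650 V

Only the component of displacement along E changes the potential: ΔV = −E·d·cosθ.
ΔV = −(3.30×10⁴ V/m)(0.282 m)cos120° = 4650 V.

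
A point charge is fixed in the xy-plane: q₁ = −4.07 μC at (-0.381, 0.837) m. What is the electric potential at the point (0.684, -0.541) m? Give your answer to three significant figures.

-2.10×10⁴ V

Electric potential is a scalar, so the contributions from each charge add algebraically: V = Σ kqᵢ/rᵢ.
Distances from the field point to each charge: r₁ = 1.74 m.
V = k[(-4.07×10⁻⁶)/(1.74)] = -2.10×10⁴ V.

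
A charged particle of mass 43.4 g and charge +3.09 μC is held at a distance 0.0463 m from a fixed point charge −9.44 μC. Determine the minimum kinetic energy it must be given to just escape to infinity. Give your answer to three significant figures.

To just escape, total mechanical energy must reach zero at infinity: ½mv²_min + U = 0, so ½mv²_min = −U = |kQq|/r.
|U| = |kQq|/r = (8.99×10⁹ N·m²/C²)(9.44×10⁻⁶)(3.09×10⁻⁶)/(0.0463) = 5.66 J.

5.66 J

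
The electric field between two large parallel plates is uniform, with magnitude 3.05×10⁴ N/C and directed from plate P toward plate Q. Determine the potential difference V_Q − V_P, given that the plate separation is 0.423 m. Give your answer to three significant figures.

In a uniform field, potential decreases in the direction of E: ΔV = −E·d for a displacement d parallel to E.
Going from P to Q is a displacement of 0.423 m along the field, so V_Q − V_P = −Ed = -1.29×10⁴ V.

-1.29×10⁴ V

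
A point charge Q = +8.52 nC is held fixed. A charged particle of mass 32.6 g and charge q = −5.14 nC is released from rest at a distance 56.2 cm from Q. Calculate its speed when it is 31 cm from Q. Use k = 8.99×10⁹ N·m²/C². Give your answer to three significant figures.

Only the electrostatic force acts, so mechanical energy is conserved: ½mv² = U₁ − U₂ = kQq(1/r₁ − 1/r₂).
U₁ − U₂ = (8.99×10⁹ N·m²/C²)(8.52×10⁻⁹ C)(-5.14×10⁻⁹ C)(1/0.562 − 1/0.310) = 5.69×10⁻⁷ J.
v = √(2·5.69×10⁻⁷/0.0326) = 5.91×10⁻³ m/s.

5.91×10⁻³ m/s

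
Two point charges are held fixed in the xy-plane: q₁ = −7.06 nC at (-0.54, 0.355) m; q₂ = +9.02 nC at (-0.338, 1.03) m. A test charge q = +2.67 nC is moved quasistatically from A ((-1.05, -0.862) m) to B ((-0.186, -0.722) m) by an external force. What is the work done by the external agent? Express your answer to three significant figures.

For quasistatic motion the external work equals the change in potential energy: W_ext = qΔV = q(V_B − V_A).
At A: distances to the source charges are 1.32 m, 2.02 m; V_A = Σ kqᵢ/rᵢ = -7.99 V.
At B: distances to the source charges are 1.13 m, 1.76 m; V_B = Σ kqᵢ/rᵢ = -9.87 V.
ΔV = V_B − V_A = -1.89 V.
W_ext = qΔV = (2.67×10⁻⁹ C)(-1.89 V) = -5.04×10⁻⁹ J.

-5.04×10⁻⁹ J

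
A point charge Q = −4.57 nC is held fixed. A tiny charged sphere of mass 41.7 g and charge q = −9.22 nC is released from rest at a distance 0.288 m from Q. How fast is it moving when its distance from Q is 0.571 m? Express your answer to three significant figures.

Only the electrostatic force acts, so mechanical energy is conserved: ½mv² = U₁ − U₂ = kQq(1/r₁ − 1/r₂).
U₁ − U₂ = (8.99×10⁹ N·m²/C²)(-4.57×10⁻⁹ C)(-9.22×10⁻⁹ C)(1/0.288 − 1/0.571) = 6.52×10⁻⁷ J.
v = √(2·6.52×10⁻⁷/0.0417) = 5.59×10⁻³ m/s.

5.59×10⁻³ m/s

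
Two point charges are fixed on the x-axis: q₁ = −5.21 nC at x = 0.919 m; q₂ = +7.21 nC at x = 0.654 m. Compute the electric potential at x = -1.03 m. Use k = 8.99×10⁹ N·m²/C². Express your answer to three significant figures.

14.5 V

Electric potential is a scalar, so the contributions from each charge add algebraically: V = Σ kqᵢ/rᵢ.
Distances from the field point to each charge: r₁ = 1.95 m, r₂ = 1.68 m.
V = k[(-5.21×10⁻⁹)/(1.95) + (7.21×10⁻⁹)/(1.68)] = 14.5 V.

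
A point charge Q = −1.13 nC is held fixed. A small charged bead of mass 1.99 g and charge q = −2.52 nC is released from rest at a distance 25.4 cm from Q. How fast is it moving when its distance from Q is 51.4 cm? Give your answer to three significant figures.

Only the electrostatic force acts, so mechanical energy is conserved: ½mv² = U₁ − U₂ = kQq(1/r₁ − 1/r₂).
U₁ − U₂ = (8.99×10⁹ N·m²/C²)(-1.13×10⁻⁹ C)(-2.52×10⁻⁹ C)(1/0.254 − 1/0.514) = 5.10×10⁻⁸ J.
v = √(2·5.10×10⁻⁸/1.99×10⁻³) = 7.16×10⁻³ m/s.

7.16×10⁻³ m/s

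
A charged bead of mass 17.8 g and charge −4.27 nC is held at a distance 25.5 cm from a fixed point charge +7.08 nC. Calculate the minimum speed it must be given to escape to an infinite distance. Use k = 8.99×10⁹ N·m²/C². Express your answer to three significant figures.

To just escape, total mechanical energy must reach zero at infinity: ½mv²_min + U = 0, so ½mv²_min = −U = |kQq|/r.
|U| = |kQq|/r = (8.99×10⁹ N·m²/C²)(7.08×10⁻⁹)(4.27×10⁻⁹)/(0.255) = 1.07×10⁻⁶ J.
v_min = √(2|U|/m) = √(2·1.07×10⁻⁶/0.0178) = 0.0109 m/s.

0.0109 m/s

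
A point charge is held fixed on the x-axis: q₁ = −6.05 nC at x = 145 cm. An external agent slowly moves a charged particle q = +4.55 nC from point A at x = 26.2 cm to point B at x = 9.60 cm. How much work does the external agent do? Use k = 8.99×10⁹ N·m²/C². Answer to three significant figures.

For quasistatic motion the external work equals the change in potential energy: W_ext = qΔV = q(V_B − V_A).
At A: distance to the source charge is 1.19 m; V_A = kq₁/r = -45.8 V.
At B: distance to the source charge is 1.35 m; V_B = kq₁/r = -40.2 V.
ΔV = V_B − V_A = 5.61 V.
W_ext = qΔV = (4.55×10⁻⁹ C)(5.61 V) = 2.55×10⁻⁸ J.

2.55×10⁻⁸ J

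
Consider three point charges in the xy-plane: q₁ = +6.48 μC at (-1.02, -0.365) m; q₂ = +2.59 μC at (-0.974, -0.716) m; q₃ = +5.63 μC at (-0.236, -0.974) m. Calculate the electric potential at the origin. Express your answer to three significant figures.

Electric potential is a scalar, so the contributions from each charge add algebraically: V = Σ kqᵢ/rᵢ.
Distances from the field point to each charge: r₁ = 1.08 m, r₂ = 1.21 m, r₃ = 1.00 m.
V = k[(6.48×10⁻⁶)/(1.08) + (2.59×10⁻⁶)/(1.21) + (5.63×10⁻⁶)/(1.00)] = 1.24×10⁵ V.

1.24×10⁵ V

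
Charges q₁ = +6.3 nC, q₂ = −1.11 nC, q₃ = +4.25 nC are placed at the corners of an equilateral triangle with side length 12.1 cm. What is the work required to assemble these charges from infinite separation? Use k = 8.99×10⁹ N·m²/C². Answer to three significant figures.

The assembly work is the sum of pairwise potential energies, U = Σ_{i<j} kqᵢqⱼ/rᵢⱼ.
All three pair separations equal the side length, 0.121 m.
U = (-5.20×10⁻⁷) + (1.99×10⁻⁶) + (-3.50×10⁻⁷) = 1.12×10⁻⁶ J.

1.12×10⁻⁶ J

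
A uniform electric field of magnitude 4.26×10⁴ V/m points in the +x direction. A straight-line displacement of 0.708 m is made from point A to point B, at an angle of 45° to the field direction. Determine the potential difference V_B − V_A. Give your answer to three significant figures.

-2.13×10⁴ V

Only the component of displacement along E changes the potential: ΔV = −E·d·cosθ.
ΔV = −(4.26×10⁴ V/m)(0.708 m)cos45° = -2.13×10⁴ V.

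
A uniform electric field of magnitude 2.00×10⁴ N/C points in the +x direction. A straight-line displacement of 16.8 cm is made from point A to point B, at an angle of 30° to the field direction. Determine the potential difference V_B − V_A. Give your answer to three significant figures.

Only the component of displacement along E changes the potential: ΔV = −E·d·cosθ.
ΔV = −(2.00×10⁴ V/m)(0.168 m)cos30° = -2910 V.

-2910 V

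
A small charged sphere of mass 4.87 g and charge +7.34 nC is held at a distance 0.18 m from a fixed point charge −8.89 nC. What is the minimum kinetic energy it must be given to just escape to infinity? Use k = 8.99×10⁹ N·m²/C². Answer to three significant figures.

3.26×10⁻⁶ J

To just escape, total mechanical energy must reach zero at infinity: ½mv²_min + U = 0, so ½mv²_min = −U = |kQq|/r.
|U| = |kQq|/r = (8.99×10⁹ N·m²/C²)(8.89×10⁻⁹)(7.34×10⁻⁹)/(0.180) = 3.26×10⁻⁶ J.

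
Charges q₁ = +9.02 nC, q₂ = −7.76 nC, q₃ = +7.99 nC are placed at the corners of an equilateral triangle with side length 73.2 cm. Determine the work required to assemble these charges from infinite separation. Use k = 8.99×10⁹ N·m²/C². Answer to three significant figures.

The work to assemble the configuration equals its total potential energy, U = Σ kqᵢqⱼ/rᵢⱼ over all pairs.
All three pair separations equal the side length, 0.732 m.
U = (-8.60×10⁻⁷) + (8.85×10⁻⁷) + (-7.61×10⁻⁷) = -7.36×10⁻⁷ J.

-7.36×10⁻⁷ J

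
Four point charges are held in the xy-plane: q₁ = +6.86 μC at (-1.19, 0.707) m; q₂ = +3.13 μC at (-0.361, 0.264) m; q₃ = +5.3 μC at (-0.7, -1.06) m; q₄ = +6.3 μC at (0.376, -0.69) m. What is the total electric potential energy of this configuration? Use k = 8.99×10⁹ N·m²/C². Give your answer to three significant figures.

1.09 J

The assembly work is the sum of pairwise potential energies, U = Σ_{i<j} kqᵢqⱼ/rᵢⱼ.
Pair separations: r₁₂ = 0.940 m, r₁₃ = 1.83 m, r₁₄ = 2.10 m, r₂₃ = 1.37 m, r₂₄ = 1.21 m, r₃₄ = 1.14 m.
Summing all 6 pair terms gives U = 1.09 J.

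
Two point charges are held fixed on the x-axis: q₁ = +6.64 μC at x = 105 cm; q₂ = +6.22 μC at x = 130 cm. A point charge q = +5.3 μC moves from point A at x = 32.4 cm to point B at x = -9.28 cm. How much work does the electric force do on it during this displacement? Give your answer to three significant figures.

The work done by the electric force is W_field = −ΔU = −q(V_B − V_A) = q(V_A − V_B).
At A: distances to the source charges are 0.726 m, 0.976 m; V_A = Σ kqᵢ/rᵢ = 1.40×10⁵ V.
At B: distances to the source charges are 1.14 m, 1.39 m; V_B = Σ kqᵢ/rᵢ = 9.24×10⁴ V.
ΔV = V_B − V_A = -4.71×10⁴ V.
W_field = −qΔV = −(5.30×10⁻⁶ C)(-4.71×10⁴ V) = 0.250 J.

0.250 J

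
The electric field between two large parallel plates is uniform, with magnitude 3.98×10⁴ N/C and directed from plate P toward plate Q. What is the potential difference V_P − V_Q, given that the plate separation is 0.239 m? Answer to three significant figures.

In a uniform field, potential decreases in the direction of E: ΔV = −E·d for a displacement d parallel to E.
Going from Q to P is a displacement of 0.239 m opposite to the field, so V_P − V_Q = +Ed = 9510 V.

9510 V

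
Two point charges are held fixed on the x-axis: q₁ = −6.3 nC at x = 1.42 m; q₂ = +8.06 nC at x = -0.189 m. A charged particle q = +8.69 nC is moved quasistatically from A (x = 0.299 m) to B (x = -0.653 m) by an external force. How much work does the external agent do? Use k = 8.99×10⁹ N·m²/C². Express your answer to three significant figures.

For quasistatic motion the external work equals the change in potential energy: W_ext = qΔV = q(V_B − V_A).
At A: distances to the source charges are 1.12 m, 0.488 m; V_A = Σ kqᵢ/rᵢ = 98.0 V.
At B: distances to the source charges are 2.07 m, 0.464 m; V_B = Σ kqᵢ/rᵢ = 129 V.
ΔV = V_B − V_A = 30.9 V.
W_ext = qΔV = (8.69×10⁻⁹ C)(30.9 V) = 2.68×10⁻⁷ J.

2.68×10⁻⁷ J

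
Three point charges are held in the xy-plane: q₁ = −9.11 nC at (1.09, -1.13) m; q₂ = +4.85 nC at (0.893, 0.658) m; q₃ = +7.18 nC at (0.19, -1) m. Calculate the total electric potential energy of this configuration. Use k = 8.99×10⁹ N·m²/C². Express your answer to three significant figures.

-6.94×10⁻⁷ J

The work to assemble the configuration equals its total potential energy, U = Σ kqᵢqⱼ/rᵢⱼ over all pairs.
Pair separations: r₁₂ = 1.80 m, r₁₃ = 0.909 m, r₂₃ = 1.80 m.
U = (-2.21×10⁻⁷) + (-6.47×10⁻⁷) + (1.74×10⁻⁷) = -6.94×10⁻⁷ J.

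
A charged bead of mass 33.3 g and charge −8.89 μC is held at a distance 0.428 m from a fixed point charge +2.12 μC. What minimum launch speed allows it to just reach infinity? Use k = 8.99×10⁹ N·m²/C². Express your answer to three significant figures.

To just escape, total mechanical energy must reach zero at infinity: ½mv²_min + U = 0, so ½mv²_min = −U = |kQq|/r.
|U| = |kQq|/r = (8.99×10⁹ N·m²/C²)(2.12×10⁻⁶)(8.89×10⁻⁶)/(0.428) = 0.396 J.
v_min = √(2|U|/m) = √(2·0.396/0.0333) = 4.88 m/s.

4.88 m/s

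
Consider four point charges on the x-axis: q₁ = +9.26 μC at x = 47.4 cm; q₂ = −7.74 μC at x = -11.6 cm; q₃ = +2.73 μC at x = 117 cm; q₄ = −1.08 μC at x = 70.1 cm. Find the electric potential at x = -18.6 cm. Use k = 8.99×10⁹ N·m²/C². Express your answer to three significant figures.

-8.61×10⁵ V

The total potential is the scalar sum of each charge's contribution, V = Σ kqᵢ/rᵢ.
Distances from the field point to each charge: r₁ = 0.660 m, r₂ = 0.0700 m, r₃ = 1.36 m, r₄ = 0.887 m.
V = k[(9.26×10⁻⁶)/(0.660) + (-7.74×10⁻⁶)/(0.0700) + (2.73×10⁻⁶)/(1.36) + (-1.08×10⁻⁶)/(0.887)] = -8.61×10⁵ V.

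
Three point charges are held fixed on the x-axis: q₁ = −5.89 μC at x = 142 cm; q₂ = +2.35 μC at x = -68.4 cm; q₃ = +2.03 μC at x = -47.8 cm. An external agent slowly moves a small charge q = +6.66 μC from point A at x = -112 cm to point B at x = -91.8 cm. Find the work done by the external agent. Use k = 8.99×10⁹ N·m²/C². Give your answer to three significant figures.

0.353 J

For quasistatic motion the external work equals the change in potential energy: W_ext = qΔV = q(V_B − V_A).
At A: distances to the source charges are 2.54 m, 0.436 m, 0.642 m; V_A = Σ kqᵢ/rᵢ = 5.60×10⁴ V.
At B: distances to the source charges are 2.34 m, 0.234 m, 0.440 m; V_B = Σ kqᵢ/rᵢ = 1.09×10⁵ V.
ΔV = V_B − V_A = 5.31×10⁴ V.
W_ext = qΔV = (6.66×10⁻⁶ C)(5.31×10⁴ V) = 0.353 J.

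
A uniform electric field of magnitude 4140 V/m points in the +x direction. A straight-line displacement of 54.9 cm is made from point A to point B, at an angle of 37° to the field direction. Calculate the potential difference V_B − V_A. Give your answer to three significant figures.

Only the component of displacement along E changes the potential: ΔV = −E·d·cosθ.
ΔV = −(4140 V/m)(0.549 m)cos37° = -1820 V.

-1820 V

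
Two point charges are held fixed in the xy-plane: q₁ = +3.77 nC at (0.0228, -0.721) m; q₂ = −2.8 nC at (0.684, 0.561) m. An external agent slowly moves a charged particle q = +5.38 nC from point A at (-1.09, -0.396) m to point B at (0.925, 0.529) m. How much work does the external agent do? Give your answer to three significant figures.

-5.29×10⁻⁷ J

For quasistatic motion the external work equals the change in potential energy: W_ext = qΔV = q(V_B − V_A).
At A: distances to the source charges are 1.16 m, 2.02 m; V_A = Σ kqᵢ/rᵢ = 16.7 V.
At B: distances to the source charges are 1.54 m, 0.243 m; V_B = Σ kqᵢ/rᵢ = -81.6 V.
ΔV = V_B − V_A = -98.3 V.
W_ext = qΔV = (5.38×10⁻⁹ C)(-98.3 V) = -5.29×10⁻⁷ J.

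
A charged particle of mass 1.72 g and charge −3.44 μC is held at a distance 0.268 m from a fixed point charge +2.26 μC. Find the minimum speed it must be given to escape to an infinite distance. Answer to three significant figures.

17.4 m/s

To just escape, total mechanical energy must reach zero at infinity: ½mv²_min + U = 0, so ½mv²_min = −U = |kQq|/r.
|U| = |kQq|/r = (8.99×10⁹ N·m²/C²)(2.26×10⁻⁶)(3.44×10⁻⁶)/(0.268) = 0.261 J.
v_min = √(2|U|/m) = √(2·0.261/1.72×10⁻³) = 17.4 m/s.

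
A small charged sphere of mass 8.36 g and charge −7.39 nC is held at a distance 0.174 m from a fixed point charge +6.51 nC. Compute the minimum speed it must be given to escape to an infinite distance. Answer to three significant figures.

To just escape, total mechanical energy must reach zero at infinity: ½mv²_min + U = 0, so ½mv²_min = −U = |kQq|/r.
|U| = |kQq|/r = (8.99×10⁹ N·m²/C²)(6.51×10⁻⁹)(7.39×10⁻⁹)/(0.174) = 2.49×10⁻⁶ J.
v_min = √(2|U|/m) = √(2·2.49×10⁻⁶/8.36×10⁻³) = 0.0244 m/s.

0.0244 m/s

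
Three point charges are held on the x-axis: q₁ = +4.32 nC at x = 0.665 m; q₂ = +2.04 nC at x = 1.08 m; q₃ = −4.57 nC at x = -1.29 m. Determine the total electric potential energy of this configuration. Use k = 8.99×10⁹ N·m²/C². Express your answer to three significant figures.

The work to assemble the configuration equals its total potential energy, U = Σ kqᵢqⱼ/rᵢⱼ over all pairs.
Pair separations: r₁₂ = 0.415 m, r₁₃ = 1.96 m, r₂₃ = 2.37 m.
U = (1.91×10⁻⁷) + (-9.08×10⁻⁸) + (-3.54×10⁻⁸) = 6.48×10⁻⁸ J.

6.48×10⁻⁸ J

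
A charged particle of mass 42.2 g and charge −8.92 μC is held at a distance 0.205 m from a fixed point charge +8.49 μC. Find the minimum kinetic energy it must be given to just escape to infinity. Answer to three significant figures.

3.32 J

To just escape, total mechanical energy must reach zero at infinity: ½mv²_min + U = 0, so ½mv²_min = −U = |kQq|/r.
|U| = |kQq|/r = (8.99×10⁹ N·m²/C²)(8.49×10⁻⁶)(8.92×10⁻⁶)/(0.205) = 3.32 J.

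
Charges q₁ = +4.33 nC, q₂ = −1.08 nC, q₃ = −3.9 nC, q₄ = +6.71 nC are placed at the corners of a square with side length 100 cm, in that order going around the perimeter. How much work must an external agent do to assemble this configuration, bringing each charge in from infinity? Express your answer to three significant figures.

The work to assemble the configuration equals its total potential energy, U = Σ kqᵢqⱼ/rᵢⱼ over all pairs.
The four side pairs have separation 1.00 m and the two diagonal pairs 1.41 m.
Summing all 6 pair terms gives U = -1.32×10⁻⁷ J.

-1.32×10⁻⁷ J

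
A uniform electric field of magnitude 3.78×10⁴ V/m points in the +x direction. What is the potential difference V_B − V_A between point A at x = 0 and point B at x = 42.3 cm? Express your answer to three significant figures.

-1.60×10⁴ V

In a uniform field, potential decreases in the direction of E: V_B − V_A = −E·Δx.
V_B − V_A = −(3.78×10⁴ V/m)(0.423 m) = -1.60×10⁴ V.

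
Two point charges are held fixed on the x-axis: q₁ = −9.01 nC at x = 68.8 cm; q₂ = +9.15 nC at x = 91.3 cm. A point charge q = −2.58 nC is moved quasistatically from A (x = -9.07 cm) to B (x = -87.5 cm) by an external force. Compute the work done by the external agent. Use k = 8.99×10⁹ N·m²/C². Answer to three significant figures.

-4.19×10⁻⁸ J

For quasistatic motion the external work equals the change in potential energy: W_ext = qΔV = q(V_B − V_A).
At A: distances to the source charges are 0.779 m, 1.00 m; V_A = Σ kqᵢ/rᵢ = -22.1 V.
At B: distances to the source charges are 1.56 m, 1.79 m; V_B = Σ kqᵢ/rᵢ = -5.82 V.
ΔV = V_B − V_A = 16.2 V.
W_ext = qΔV = (-2.58×10⁻⁹ C)(16.2 V) = -4.19×10⁻⁸ J.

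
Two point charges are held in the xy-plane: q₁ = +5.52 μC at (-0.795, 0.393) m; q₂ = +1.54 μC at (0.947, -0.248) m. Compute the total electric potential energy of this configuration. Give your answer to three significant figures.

The work to assemble the configuration equals its total potential energy, U = Σ kqᵢqⱼ/rᵢⱼ over all pairs.
Pair separations: r₁₂ = 1.86 m.
U = (0.0412) = 0.0412 J.

0.0412 J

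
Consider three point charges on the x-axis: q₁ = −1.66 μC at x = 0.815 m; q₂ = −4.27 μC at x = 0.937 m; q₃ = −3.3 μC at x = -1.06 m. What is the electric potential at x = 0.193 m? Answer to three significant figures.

-9.93×10⁴ V

The total potential is the scalar sum of each charge's contribution, V = Σ kqᵢ/rᵢ.
Distances from the field point to each charge: r₁ = 0.622 m, r₂ = 0.744 m, r₃ = 1.25 m.
V = k[(-1.66×10⁻⁶)/(0.622) + (-4.27×10⁻⁶)/(0.744) + (-3.30×10⁻⁶)/(1.25)] = -9.93×10⁴ V.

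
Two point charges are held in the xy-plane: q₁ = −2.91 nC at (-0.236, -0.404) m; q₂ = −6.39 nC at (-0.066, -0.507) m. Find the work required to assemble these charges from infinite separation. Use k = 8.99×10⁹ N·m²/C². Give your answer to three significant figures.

The assembly work is the sum of pairwise potential energies, U = Σ_{i<j} kqᵢqⱼ/rᵢⱼ.
Pair separations: r₁₂ = 0.199 m.
U = (8.41×10⁻⁷) = 8.41×10⁻⁷ J.

8.41×10⁻⁷ J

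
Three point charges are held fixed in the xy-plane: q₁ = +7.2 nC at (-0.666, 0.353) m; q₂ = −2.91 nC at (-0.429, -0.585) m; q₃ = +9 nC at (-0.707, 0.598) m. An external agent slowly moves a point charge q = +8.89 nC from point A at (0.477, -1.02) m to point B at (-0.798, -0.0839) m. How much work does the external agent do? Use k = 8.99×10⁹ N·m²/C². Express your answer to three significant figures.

For quasistatic motion the external work equals the change in potential energy: W_ext = qΔV = q(V_B − V_A).
At A: distances to the source charges are 1.79 m, 1.01 m, 2.00 m; V_A = Σ kqᵢ/rᵢ = 50.6 V.
At B: distances to the source charges are 0.456 m, 0.622 m, 0.688 m; V_B = Σ kqᵢ/rᵢ = 217 V.
ΔV = V_B − V_A = 167 V.
W_ext = qΔV = (8.89×10⁻⁹ C)(167 V) = 1.48×10⁻⁶ J.

1.48×10⁻⁶ J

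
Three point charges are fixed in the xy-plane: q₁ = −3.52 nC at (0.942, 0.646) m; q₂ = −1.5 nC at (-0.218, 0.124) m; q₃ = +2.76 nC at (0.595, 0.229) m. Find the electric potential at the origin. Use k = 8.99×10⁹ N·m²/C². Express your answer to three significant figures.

-42.6 V

The total potential is the scalar sum of each charge's contribution, V = Σ kqᵢ/rᵢ.
Distances from the field point to each charge: r₁ = 1.14 m, r₂ = 0.251 m, r₃ = 0.638 m.
V = k[(-3.52×10⁻⁹)/(1.14) + (-1.50×10⁻⁹)/(0.251) + (2.76×10⁻⁹)/(0.638)] = -42.6 V.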